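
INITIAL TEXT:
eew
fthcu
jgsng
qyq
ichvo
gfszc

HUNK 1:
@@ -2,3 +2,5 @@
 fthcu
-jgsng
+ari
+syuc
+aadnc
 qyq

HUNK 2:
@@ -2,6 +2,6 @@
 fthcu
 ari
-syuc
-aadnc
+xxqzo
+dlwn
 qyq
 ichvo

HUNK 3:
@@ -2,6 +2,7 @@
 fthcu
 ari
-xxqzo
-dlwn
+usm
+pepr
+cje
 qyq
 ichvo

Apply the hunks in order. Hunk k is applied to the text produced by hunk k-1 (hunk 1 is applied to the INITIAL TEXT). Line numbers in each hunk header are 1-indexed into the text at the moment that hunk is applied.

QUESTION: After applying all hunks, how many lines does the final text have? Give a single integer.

Answer: 9

Derivation:
Hunk 1: at line 2 remove [jgsng] add [ari,syuc,aadnc] -> 8 lines: eew fthcu ari syuc aadnc qyq ichvo gfszc
Hunk 2: at line 2 remove [syuc,aadnc] add [xxqzo,dlwn] -> 8 lines: eew fthcu ari xxqzo dlwn qyq ichvo gfszc
Hunk 3: at line 2 remove [xxqzo,dlwn] add [usm,pepr,cje] -> 9 lines: eew fthcu ari usm pepr cje qyq ichvo gfszc
Final line count: 9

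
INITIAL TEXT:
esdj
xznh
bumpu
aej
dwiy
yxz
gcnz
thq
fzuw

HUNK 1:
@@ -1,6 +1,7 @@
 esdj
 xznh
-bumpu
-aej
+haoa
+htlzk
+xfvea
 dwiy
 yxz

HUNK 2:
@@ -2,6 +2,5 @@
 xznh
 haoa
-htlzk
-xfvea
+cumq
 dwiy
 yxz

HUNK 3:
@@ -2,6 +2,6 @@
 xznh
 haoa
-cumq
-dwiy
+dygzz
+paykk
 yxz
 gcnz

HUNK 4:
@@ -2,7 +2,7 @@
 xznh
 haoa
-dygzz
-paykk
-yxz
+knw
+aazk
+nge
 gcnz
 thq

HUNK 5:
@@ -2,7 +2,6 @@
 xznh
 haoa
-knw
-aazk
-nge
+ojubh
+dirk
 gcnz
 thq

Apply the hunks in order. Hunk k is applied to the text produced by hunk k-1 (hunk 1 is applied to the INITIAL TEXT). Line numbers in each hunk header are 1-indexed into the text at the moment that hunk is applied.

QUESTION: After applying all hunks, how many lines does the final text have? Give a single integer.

Hunk 1: at line 1 remove [bumpu,aej] add [haoa,htlzk,xfvea] -> 10 lines: esdj xznh haoa htlzk xfvea dwiy yxz gcnz thq fzuw
Hunk 2: at line 2 remove [htlzk,xfvea] add [cumq] -> 9 lines: esdj xznh haoa cumq dwiy yxz gcnz thq fzuw
Hunk 3: at line 2 remove [cumq,dwiy] add [dygzz,paykk] -> 9 lines: esdj xznh haoa dygzz paykk yxz gcnz thq fzuw
Hunk 4: at line 2 remove [dygzz,paykk,yxz] add [knw,aazk,nge] -> 9 lines: esdj xznh haoa knw aazk nge gcnz thq fzuw
Hunk 5: at line 2 remove [knw,aazk,nge] add [ojubh,dirk] -> 8 lines: esdj xznh haoa ojubh dirk gcnz thq fzuw
Final line count: 8

Answer: 8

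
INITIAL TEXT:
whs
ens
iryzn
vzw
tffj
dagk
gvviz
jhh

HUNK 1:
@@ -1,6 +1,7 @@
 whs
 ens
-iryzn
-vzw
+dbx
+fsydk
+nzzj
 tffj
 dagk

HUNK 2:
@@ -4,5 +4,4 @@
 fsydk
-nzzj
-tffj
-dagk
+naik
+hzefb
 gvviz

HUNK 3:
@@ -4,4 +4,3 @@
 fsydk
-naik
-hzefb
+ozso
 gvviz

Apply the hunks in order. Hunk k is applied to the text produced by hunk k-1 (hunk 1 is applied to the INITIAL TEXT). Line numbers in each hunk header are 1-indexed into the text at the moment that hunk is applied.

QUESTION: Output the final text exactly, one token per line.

Hunk 1: at line 1 remove [iryzn,vzw] add [dbx,fsydk,nzzj] -> 9 lines: whs ens dbx fsydk nzzj tffj dagk gvviz jhh
Hunk 2: at line 4 remove [nzzj,tffj,dagk] add [naik,hzefb] -> 8 lines: whs ens dbx fsydk naik hzefb gvviz jhh
Hunk 3: at line 4 remove [naik,hzefb] add [ozso] -> 7 lines: whs ens dbx fsydk ozso gvviz jhh

Answer: whs
ens
dbx
fsydk
ozso
gvviz
jhh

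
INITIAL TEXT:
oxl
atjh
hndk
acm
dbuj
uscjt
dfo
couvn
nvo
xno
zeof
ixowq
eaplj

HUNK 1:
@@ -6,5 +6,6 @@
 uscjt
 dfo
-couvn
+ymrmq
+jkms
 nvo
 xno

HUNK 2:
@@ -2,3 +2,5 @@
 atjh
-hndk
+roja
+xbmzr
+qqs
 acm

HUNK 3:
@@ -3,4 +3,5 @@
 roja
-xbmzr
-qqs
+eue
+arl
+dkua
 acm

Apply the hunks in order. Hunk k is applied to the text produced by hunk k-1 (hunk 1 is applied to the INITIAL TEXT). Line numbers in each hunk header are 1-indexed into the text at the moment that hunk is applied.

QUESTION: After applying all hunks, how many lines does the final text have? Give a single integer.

Hunk 1: at line 6 remove [couvn] add [ymrmq,jkms] -> 14 lines: oxl atjh hndk acm dbuj uscjt dfo ymrmq jkms nvo xno zeof ixowq eaplj
Hunk 2: at line 2 remove [hndk] add [roja,xbmzr,qqs] -> 16 lines: oxl atjh roja xbmzr qqs acm dbuj uscjt dfo ymrmq jkms nvo xno zeof ixowq eaplj
Hunk 3: at line 3 remove [xbmzr,qqs] add [eue,arl,dkua] -> 17 lines: oxl atjh roja eue arl dkua acm dbuj uscjt dfo ymrmq jkms nvo xno zeof ixowq eaplj
Final line count: 17

Answer: 17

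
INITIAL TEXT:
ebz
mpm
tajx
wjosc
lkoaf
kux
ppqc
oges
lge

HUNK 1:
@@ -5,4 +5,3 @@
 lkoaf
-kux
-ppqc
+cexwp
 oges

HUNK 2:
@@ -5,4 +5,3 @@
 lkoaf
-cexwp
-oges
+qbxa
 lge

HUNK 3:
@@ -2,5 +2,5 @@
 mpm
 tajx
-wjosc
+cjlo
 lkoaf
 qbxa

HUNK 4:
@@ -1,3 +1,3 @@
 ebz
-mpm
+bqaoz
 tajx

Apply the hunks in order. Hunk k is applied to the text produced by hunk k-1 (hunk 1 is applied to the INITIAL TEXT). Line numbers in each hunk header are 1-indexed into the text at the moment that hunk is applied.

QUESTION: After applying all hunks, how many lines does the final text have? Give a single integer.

Hunk 1: at line 5 remove [kux,ppqc] add [cexwp] -> 8 lines: ebz mpm tajx wjosc lkoaf cexwp oges lge
Hunk 2: at line 5 remove [cexwp,oges] add [qbxa] -> 7 lines: ebz mpm tajx wjosc lkoaf qbxa lge
Hunk 3: at line 2 remove [wjosc] add [cjlo] -> 7 lines: ebz mpm tajx cjlo lkoaf qbxa lge
Hunk 4: at line 1 remove [mpm] add [bqaoz] -> 7 lines: ebz bqaoz tajx cjlo lkoaf qbxa lge
Final line count: 7

Answer: 7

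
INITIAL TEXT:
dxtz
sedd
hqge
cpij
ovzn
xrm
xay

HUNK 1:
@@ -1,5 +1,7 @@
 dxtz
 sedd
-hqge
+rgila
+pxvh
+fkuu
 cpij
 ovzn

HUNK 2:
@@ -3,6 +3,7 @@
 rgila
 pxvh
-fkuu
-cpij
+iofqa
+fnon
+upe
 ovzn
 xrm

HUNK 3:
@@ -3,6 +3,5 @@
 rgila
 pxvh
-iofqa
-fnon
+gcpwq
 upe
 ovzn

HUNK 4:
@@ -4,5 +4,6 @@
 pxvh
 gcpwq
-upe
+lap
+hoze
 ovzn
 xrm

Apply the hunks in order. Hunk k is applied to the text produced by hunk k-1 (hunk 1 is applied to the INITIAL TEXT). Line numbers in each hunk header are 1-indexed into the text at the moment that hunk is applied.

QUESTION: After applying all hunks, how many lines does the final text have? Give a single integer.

Answer: 10

Derivation:
Hunk 1: at line 1 remove [hqge] add [rgila,pxvh,fkuu] -> 9 lines: dxtz sedd rgila pxvh fkuu cpij ovzn xrm xay
Hunk 2: at line 3 remove [fkuu,cpij] add [iofqa,fnon,upe] -> 10 lines: dxtz sedd rgila pxvh iofqa fnon upe ovzn xrm xay
Hunk 3: at line 3 remove [iofqa,fnon] add [gcpwq] -> 9 lines: dxtz sedd rgila pxvh gcpwq upe ovzn xrm xay
Hunk 4: at line 4 remove [upe] add [lap,hoze] -> 10 lines: dxtz sedd rgila pxvh gcpwq lap hoze ovzn xrm xay
Final line count: 10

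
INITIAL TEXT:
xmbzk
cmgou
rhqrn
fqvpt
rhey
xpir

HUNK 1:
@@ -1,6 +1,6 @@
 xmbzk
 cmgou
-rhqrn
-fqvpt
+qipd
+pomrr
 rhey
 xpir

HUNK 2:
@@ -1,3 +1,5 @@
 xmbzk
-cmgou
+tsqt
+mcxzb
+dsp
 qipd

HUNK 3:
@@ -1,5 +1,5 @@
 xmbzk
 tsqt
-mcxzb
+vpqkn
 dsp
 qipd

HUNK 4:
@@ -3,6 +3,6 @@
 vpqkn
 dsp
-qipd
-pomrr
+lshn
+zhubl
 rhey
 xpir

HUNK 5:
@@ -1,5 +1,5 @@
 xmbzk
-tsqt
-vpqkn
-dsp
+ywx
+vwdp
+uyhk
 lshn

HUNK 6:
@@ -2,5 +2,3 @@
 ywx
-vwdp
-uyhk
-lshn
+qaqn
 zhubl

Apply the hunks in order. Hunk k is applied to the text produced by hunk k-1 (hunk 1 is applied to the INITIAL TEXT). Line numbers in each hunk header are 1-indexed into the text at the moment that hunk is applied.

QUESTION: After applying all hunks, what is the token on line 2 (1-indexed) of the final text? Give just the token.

Hunk 1: at line 1 remove [rhqrn,fqvpt] add [qipd,pomrr] -> 6 lines: xmbzk cmgou qipd pomrr rhey xpir
Hunk 2: at line 1 remove [cmgou] add [tsqt,mcxzb,dsp] -> 8 lines: xmbzk tsqt mcxzb dsp qipd pomrr rhey xpir
Hunk 3: at line 1 remove [mcxzb] add [vpqkn] -> 8 lines: xmbzk tsqt vpqkn dsp qipd pomrr rhey xpir
Hunk 4: at line 3 remove [qipd,pomrr] add [lshn,zhubl] -> 8 lines: xmbzk tsqt vpqkn dsp lshn zhubl rhey xpir
Hunk 5: at line 1 remove [tsqt,vpqkn,dsp] add [ywx,vwdp,uyhk] -> 8 lines: xmbzk ywx vwdp uyhk lshn zhubl rhey xpir
Hunk 6: at line 2 remove [vwdp,uyhk,lshn] add [qaqn] -> 6 lines: xmbzk ywx qaqn zhubl rhey xpir
Final line 2: ywx

Answer: ywx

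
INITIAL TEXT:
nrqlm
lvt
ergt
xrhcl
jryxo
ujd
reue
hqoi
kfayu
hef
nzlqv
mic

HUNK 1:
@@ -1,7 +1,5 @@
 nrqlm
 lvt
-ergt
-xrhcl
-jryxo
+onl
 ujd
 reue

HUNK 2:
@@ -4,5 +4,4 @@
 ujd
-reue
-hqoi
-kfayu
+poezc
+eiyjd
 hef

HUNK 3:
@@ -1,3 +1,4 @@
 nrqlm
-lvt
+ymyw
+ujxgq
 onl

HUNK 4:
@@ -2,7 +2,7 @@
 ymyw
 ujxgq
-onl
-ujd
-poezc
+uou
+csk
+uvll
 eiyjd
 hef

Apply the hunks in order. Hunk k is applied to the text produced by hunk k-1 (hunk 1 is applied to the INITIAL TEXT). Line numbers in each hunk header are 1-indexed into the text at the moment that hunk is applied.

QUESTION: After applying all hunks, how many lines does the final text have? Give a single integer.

Hunk 1: at line 1 remove [ergt,xrhcl,jryxo] add [onl] -> 10 lines: nrqlm lvt onl ujd reue hqoi kfayu hef nzlqv mic
Hunk 2: at line 4 remove [reue,hqoi,kfayu] add [poezc,eiyjd] -> 9 lines: nrqlm lvt onl ujd poezc eiyjd hef nzlqv mic
Hunk 3: at line 1 remove [lvt] add [ymyw,ujxgq] -> 10 lines: nrqlm ymyw ujxgq onl ujd poezc eiyjd hef nzlqv mic
Hunk 4: at line 2 remove [onl,ujd,poezc] add [uou,csk,uvll] -> 10 lines: nrqlm ymyw ujxgq uou csk uvll eiyjd hef nzlqv mic
Final line count: 10

Answer: 10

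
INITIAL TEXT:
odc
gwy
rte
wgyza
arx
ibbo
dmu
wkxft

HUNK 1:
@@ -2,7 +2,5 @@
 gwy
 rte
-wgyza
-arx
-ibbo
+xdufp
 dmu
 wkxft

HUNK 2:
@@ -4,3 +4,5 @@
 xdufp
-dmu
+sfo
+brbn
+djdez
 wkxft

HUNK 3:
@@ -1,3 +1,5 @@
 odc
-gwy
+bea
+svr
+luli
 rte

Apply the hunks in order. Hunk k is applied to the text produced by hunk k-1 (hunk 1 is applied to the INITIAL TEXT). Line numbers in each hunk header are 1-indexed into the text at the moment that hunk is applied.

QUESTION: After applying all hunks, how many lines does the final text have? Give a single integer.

Hunk 1: at line 2 remove [wgyza,arx,ibbo] add [xdufp] -> 6 lines: odc gwy rte xdufp dmu wkxft
Hunk 2: at line 4 remove [dmu] add [sfo,brbn,djdez] -> 8 lines: odc gwy rte xdufp sfo brbn djdez wkxft
Hunk 3: at line 1 remove [gwy] add [bea,svr,luli] -> 10 lines: odc bea svr luli rte xdufp sfo brbn djdez wkxft
Final line count: 10

Answer: 10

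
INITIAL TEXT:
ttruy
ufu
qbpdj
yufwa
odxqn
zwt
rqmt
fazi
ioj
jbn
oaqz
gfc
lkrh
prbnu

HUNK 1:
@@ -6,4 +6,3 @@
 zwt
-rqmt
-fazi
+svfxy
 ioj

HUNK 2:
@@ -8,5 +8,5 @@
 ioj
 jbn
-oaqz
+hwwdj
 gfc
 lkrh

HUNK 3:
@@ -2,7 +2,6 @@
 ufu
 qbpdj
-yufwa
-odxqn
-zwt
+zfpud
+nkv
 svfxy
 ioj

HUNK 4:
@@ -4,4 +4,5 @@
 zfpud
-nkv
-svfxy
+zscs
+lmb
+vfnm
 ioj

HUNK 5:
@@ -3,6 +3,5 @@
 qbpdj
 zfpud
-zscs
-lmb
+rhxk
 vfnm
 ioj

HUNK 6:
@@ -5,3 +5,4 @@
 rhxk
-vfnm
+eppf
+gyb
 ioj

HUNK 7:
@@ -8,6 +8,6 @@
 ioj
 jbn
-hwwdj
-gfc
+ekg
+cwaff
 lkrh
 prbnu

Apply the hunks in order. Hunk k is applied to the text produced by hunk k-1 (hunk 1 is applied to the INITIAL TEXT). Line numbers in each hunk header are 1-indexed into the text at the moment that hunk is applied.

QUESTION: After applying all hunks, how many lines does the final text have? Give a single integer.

Answer: 13

Derivation:
Hunk 1: at line 6 remove [rqmt,fazi] add [svfxy] -> 13 lines: ttruy ufu qbpdj yufwa odxqn zwt svfxy ioj jbn oaqz gfc lkrh prbnu
Hunk 2: at line 8 remove [oaqz] add [hwwdj] -> 13 lines: ttruy ufu qbpdj yufwa odxqn zwt svfxy ioj jbn hwwdj gfc lkrh prbnu
Hunk 3: at line 2 remove [yufwa,odxqn,zwt] add [zfpud,nkv] -> 12 lines: ttruy ufu qbpdj zfpud nkv svfxy ioj jbn hwwdj gfc lkrh prbnu
Hunk 4: at line 4 remove [nkv,svfxy] add [zscs,lmb,vfnm] -> 13 lines: ttruy ufu qbpdj zfpud zscs lmb vfnm ioj jbn hwwdj gfc lkrh prbnu
Hunk 5: at line 3 remove [zscs,lmb] add [rhxk] -> 12 lines: ttruy ufu qbpdj zfpud rhxk vfnm ioj jbn hwwdj gfc lkrh prbnu
Hunk 6: at line 5 remove [vfnm] add [eppf,gyb] -> 13 lines: ttruy ufu qbpdj zfpud rhxk eppf gyb ioj jbn hwwdj gfc lkrh prbnu
Hunk 7: at line 8 remove [hwwdj,gfc] add [ekg,cwaff] -> 13 lines: ttruy ufu qbpdj zfpud rhxk eppf gyb ioj jbn ekg cwaff lkrh prbnu
Final line count: 13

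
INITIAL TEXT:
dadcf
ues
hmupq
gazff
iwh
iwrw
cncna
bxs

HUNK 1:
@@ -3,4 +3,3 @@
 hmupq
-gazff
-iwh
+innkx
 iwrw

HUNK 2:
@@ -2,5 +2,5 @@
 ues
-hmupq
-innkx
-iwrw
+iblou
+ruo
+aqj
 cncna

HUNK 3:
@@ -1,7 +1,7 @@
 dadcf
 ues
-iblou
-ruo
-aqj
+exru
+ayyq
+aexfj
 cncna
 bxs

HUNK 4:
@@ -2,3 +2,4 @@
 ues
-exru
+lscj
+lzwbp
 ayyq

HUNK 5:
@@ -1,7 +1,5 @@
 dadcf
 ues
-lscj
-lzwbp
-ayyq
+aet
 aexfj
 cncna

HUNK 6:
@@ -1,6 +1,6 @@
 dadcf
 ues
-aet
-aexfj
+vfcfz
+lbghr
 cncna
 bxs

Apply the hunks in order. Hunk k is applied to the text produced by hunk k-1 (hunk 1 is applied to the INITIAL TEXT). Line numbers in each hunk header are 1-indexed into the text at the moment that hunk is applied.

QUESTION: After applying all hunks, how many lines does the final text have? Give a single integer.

Answer: 6

Derivation:
Hunk 1: at line 3 remove [gazff,iwh] add [innkx] -> 7 lines: dadcf ues hmupq innkx iwrw cncna bxs
Hunk 2: at line 2 remove [hmupq,innkx,iwrw] add [iblou,ruo,aqj] -> 7 lines: dadcf ues iblou ruo aqj cncna bxs
Hunk 3: at line 1 remove [iblou,ruo,aqj] add [exru,ayyq,aexfj] -> 7 lines: dadcf ues exru ayyq aexfj cncna bxs
Hunk 4: at line 2 remove [exru] add [lscj,lzwbp] -> 8 lines: dadcf ues lscj lzwbp ayyq aexfj cncna bxs
Hunk 5: at line 1 remove [lscj,lzwbp,ayyq] add [aet] -> 6 lines: dadcf ues aet aexfj cncna bxs
Hunk 6: at line 1 remove [aet,aexfj] add [vfcfz,lbghr] -> 6 lines: dadcf ues vfcfz lbghr cncna bxs
Final line count: 6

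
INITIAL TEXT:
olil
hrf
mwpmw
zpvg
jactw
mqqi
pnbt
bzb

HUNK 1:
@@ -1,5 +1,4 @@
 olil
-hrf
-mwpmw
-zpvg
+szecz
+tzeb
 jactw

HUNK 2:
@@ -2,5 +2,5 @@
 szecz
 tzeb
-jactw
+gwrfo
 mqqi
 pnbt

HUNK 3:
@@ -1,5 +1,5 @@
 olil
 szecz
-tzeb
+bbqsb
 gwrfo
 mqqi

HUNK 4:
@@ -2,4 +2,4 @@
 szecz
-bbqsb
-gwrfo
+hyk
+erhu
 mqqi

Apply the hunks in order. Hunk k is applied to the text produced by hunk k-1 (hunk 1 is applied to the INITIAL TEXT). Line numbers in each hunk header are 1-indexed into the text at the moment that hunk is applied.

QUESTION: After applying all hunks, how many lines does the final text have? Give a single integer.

Hunk 1: at line 1 remove [hrf,mwpmw,zpvg] add [szecz,tzeb] -> 7 lines: olil szecz tzeb jactw mqqi pnbt bzb
Hunk 2: at line 2 remove [jactw] add [gwrfo] -> 7 lines: olil szecz tzeb gwrfo mqqi pnbt bzb
Hunk 3: at line 1 remove [tzeb] add [bbqsb] -> 7 lines: olil szecz bbqsb gwrfo mqqi pnbt bzb
Hunk 4: at line 2 remove [bbqsb,gwrfo] add [hyk,erhu] -> 7 lines: olil szecz hyk erhu mqqi pnbt bzb
Final line count: 7

Answer: 7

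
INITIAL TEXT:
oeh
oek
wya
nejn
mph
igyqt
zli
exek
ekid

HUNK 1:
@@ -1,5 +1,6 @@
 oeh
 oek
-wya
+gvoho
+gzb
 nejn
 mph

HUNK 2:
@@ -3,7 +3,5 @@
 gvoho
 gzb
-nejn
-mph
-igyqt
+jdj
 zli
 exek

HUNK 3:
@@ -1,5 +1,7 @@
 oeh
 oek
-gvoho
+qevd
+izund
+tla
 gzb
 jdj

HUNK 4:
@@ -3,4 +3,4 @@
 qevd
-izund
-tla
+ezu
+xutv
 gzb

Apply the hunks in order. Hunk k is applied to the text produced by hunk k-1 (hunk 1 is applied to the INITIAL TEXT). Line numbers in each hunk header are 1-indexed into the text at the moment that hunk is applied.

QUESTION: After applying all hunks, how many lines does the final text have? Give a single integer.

Hunk 1: at line 1 remove [wya] add [gvoho,gzb] -> 10 lines: oeh oek gvoho gzb nejn mph igyqt zli exek ekid
Hunk 2: at line 3 remove [nejn,mph,igyqt] add [jdj] -> 8 lines: oeh oek gvoho gzb jdj zli exek ekid
Hunk 3: at line 1 remove [gvoho] add [qevd,izund,tla] -> 10 lines: oeh oek qevd izund tla gzb jdj zli exek ekid
Hunk 4: at line 3 remove [izund,tla] add [ezu,xutv] -> 10 lines: oeh oek qevd ezu xutv gzb jdj zli exek ekid
Final line count: 10

Answer: 10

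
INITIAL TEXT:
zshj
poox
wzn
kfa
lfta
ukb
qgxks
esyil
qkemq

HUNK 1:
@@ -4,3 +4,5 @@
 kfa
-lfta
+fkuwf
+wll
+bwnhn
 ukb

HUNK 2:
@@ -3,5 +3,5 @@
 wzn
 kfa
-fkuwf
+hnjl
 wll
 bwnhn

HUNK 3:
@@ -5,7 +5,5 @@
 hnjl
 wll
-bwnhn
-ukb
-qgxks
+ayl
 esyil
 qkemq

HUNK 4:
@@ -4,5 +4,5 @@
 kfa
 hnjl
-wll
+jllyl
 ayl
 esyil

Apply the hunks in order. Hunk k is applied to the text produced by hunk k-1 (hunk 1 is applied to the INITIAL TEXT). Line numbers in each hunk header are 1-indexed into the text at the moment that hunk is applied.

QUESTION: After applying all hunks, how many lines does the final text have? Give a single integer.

Hunk 1: at line 4 remove [lfta] add [fkuwf,wll,bwnhn] -> 11 lines: zshj poox wzn kfa fkuwf wll bwnhn ukb qgxks esyil qkemq
Hunk 2: at line 3 remove [fkuwf] add [hnjl] -> 11 lines: zshj poox wzn kfa hnjl wll bwnhn ukb qgxks esyil qkemq
Hunk 3: at line 5 remove [bwnhn,ukb,qgxks] add [ayl] -> 9 lines: zshj poox wzn kfa hnjl wll ayl esyil qkemq
Hunk 4: at line 4 remove [wll] add [jllyl] -> 9 lines: zshj poox wzn kfa hnjl jllyl ayl esyil qkemq
Final line count: 9

Answer: 9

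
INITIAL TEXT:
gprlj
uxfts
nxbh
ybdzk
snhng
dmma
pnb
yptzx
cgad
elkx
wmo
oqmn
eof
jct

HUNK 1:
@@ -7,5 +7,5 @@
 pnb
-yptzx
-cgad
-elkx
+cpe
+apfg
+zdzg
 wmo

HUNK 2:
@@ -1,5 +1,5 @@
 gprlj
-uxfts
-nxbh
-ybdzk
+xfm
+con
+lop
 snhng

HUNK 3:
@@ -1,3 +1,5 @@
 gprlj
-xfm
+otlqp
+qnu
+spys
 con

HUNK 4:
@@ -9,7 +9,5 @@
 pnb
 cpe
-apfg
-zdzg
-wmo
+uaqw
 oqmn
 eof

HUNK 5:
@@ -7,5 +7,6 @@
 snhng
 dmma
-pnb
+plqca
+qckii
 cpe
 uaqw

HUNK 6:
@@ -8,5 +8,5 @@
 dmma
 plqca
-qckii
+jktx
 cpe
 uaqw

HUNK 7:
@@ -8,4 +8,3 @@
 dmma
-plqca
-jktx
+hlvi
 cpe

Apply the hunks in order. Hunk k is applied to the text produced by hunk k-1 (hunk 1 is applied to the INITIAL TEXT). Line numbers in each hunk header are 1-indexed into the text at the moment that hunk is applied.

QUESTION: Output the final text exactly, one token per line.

Answer: gprlj
otlqp
qnu
spys
con
lop
snhng
dmma
hlvi
cpe
uaqw
oqmn
eof
jct

Derivation:
Hunk 1: at line 7 remove [yptzx,cgad,elkx] add [cpe,apfg,zdzg] -> 14 lines: gprlj uxfts nxbh ybdzk snhng dmma pnb cpe apfg zdzg wmo oqmn eof jct
Hunk 2: at line 1 remove [uxfts,nxbh,ybdzk] add [xfm,con,lop] -> 14 lines: gprlj xfm con lop snhng dmma pnb cpe apfg zdzg wmo oqmn eof jct
Hunk 3: at line 1 remove [xfm] add [otlqp,qnu,spys] -> 16 lines: gprlj otlqp qnu spys con lop snhng dmma pnb cpe apfg zdzg wmo oqmn eof jct
Hunk 4: at line 9 remove [apfg,zdzg,wmo] add [uaqw] -> 14 lines: gprlj otlqp qnu spys con lop snhng dmma pnb cpe uaqw oqmn eof jct
Hunk 5: at line 7 remove [pnb] add [plqca,qckii] -> 15 lines: gprlj otlqp qnu spys con lop snhng dmma plqca qckii cpe uaqw oqmn eof jct
Hunk 6: at line 8 remove [qckii] add [jktx] -> 15 lines: gprlj otlqp qnu spys con lop snhng dmma plqca jktx cpe uaqw oqmn eof jct
Hunk 7: at line 8 remove [plqca,jktx] add [hlvi] -> 14 lines: gprlj otlqp qnu spys con lop snhng dmma hlvi cpe uaqw oqmn eof jct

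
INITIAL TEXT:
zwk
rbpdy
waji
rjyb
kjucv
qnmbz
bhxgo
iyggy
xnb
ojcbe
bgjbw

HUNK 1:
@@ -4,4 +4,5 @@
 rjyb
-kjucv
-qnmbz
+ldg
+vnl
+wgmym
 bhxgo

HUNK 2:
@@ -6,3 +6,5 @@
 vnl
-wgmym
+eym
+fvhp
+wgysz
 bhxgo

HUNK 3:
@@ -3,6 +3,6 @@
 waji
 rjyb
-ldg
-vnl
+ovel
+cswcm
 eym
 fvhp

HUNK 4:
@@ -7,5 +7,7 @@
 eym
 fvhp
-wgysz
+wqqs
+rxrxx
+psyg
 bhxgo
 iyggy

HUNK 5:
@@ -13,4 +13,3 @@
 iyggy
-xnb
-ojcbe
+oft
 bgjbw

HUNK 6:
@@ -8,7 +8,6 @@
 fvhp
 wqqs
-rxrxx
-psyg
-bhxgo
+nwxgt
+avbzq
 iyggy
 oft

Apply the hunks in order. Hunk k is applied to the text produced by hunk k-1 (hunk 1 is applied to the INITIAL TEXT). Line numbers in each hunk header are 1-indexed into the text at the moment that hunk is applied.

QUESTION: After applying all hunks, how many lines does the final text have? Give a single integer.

Answer: 14

Derivation:
Hunk 1: at line 4 remove [kjucv,qnmbz] add [ldg,vnl,wgmym] -> 12 lines: zwk rbpdy waji rjyb ldg vnl wgmym bhxgo iyggy xnb ojcbe bgjbw
Hunk 2: at line 6 remove [wgmym] add [eym,fvhp,wgysz] -> 14 lines: zwk rbpdy waji rjyb ldg vnl eym fvhp wgysz bhxgo iyggy xnb ojcbe bgjbw
Hunk 3: at line 3 remove [ldg,vnl] add [ovel,cswcm] -> 14 lines: zwk rbpdy waji rjyb ovel cswcm eym fvhp wgysz bhxgo iyggy xnb ojcbe bgjbw
Hunk 4: at line 7 remove [wgysz] add [wqqs,rxrxx,psyg] -> 16 lines: zwk rbpdy waji rjyb ovel cswcm eym fvhp wqqs rxrxx psyg bhxgo iyggy xnb ojcbe bgjbw
Hunk 5: at line 13 remove [xnb,ojcbe] add [oft] -> 15 lines: zwk rbpdy waji rjyb ovel cswcm eym fvhp wqqs rxrxx psyg bhxgo iyggy oft bgjbw
Hunk 6: at line 8 remove [rxrxx,psyg,bhxgo] add [nwxgt,avbzq] -> 14 lines: zwk rbpdy waji rjyb ovel cswcm eym fvhp wqqs nwxgt avbzq iyggy oft bgjbw
Final line count: 14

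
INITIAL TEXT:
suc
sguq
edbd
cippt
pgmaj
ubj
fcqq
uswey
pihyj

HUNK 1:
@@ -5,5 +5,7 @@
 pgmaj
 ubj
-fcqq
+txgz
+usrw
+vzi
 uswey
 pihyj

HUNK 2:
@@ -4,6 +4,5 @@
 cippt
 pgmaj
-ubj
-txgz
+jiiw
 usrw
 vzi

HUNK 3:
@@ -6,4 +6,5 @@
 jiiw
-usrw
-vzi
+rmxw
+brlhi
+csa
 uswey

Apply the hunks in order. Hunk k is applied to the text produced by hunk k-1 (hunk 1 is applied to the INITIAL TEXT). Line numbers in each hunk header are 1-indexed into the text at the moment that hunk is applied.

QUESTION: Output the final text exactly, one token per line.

Answer: suc
sguq
edbd
cippt
pgmaj
jiiw
rmxw
brlhi
csa
uswey
pihyj

Derivation:
Hunk 1: at line 5 remove [fcqq] add [txgz,usrw,vzi] -> 11 lines: suc sguq edbd cippt pgmaj ubj txgz usrw vzi uswey pihyj
Hunk 2: at line 4 remove [ubj,txgz] add [jiiw] -> 10 lines: suc sguq edbd cippt pgmaj jiiw usrw vzi uswey pihyj
Hunk 3: at line 6 remove [usrw,vzi] add [rmxw,brlhi,csa] -> 11 lines: suc sguq edbd cippt pgmaj jiiw rmxw brlhi csa uswey pihyj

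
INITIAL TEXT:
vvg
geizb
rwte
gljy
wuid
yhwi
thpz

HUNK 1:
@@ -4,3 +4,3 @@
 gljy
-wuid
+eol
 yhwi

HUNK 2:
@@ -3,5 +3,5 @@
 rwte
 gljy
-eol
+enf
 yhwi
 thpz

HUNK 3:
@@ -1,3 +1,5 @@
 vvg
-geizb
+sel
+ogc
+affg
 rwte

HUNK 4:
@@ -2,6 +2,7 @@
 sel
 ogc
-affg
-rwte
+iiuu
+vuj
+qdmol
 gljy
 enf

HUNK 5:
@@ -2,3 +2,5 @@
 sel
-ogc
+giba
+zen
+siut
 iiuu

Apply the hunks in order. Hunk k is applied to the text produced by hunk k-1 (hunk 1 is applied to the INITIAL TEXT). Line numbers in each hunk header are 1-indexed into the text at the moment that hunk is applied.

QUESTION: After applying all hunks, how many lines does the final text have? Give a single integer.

Answer: 12

Derivation:
Hunk 1: at line 4 remove [wuid] add [eol] -> 7 lines: vvg geizb rwte gljy eol yhwi thpz
Hunk 2: at line 3 remove [eol] add [enf] -> 7 lines: vvg geizb rwte gljy enf yhwi thpz
Hunk 3: at line 1 remove [geizb] add [sel,ogc,affg] -> 9 lines: vvg sel ogc affg rwte gljy enf yhwi thpz
Hunk 4: at line 2 remove [affg,rwte] add [iiuu,vuj,qdmol] -> 10 lines: vvg sel ogc iiuu vuj qdmol gljy enf yhwi thpz
Hunk 5: at line 2 remove [ogc] add [giba,zen,siut] -> 12 lines: vvg sel giba zen siut iiuu vuj qdmol gljy enf yhwi thpz
Final line count: 12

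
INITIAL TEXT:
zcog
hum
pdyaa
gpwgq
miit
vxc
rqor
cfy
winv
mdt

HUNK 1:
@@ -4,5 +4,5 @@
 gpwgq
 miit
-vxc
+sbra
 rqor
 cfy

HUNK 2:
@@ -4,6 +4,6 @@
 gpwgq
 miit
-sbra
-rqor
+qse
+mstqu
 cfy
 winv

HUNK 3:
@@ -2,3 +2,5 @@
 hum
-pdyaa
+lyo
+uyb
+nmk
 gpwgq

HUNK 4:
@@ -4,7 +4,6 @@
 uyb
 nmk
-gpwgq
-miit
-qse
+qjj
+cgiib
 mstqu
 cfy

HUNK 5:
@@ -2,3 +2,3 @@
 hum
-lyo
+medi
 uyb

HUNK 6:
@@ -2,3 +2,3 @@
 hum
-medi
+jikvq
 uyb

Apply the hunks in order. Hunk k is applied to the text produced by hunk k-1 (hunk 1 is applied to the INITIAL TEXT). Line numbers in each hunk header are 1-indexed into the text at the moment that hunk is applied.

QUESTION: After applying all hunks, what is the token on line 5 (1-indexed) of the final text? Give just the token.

Hunk 1: at line 4 remove [vxc] add [sbra] -> 10 lines: zcog hum pdyaa gpwgq miit sbra rqor cfy winv mdt
Hunk 2: at line 4 remove [sbra,rqor] add [qse,mstqu] -> 10 lines: zcog hum pdyaa gpwgq miit qse mstqu cfy winv mdt
Hunk 3: at line 2 remove [pdyaa] add [lyo,uyb,nmk] -> 12 lines: zcog hum lyo uyb nmk gpwgq miit qse mstqu cfy winv mdt
Hunk 4: at line 4 remove [gpwgq,miit,qse] add [qjj,cgiib] -> 11 lines: zcog hum lyo uyb nmk qjj cgiib mstqu cfy winv mdt
Hunk 5: at line 2 remove [lyo] add [medi] -> 11 lines: zcog hum medi uyb nmk qjj cgiib mstqu cfy winv mdt
Hunk 6: at line 2 remove [medi] add [jikvq] -> 11 lines: zcog hum jikvq uyb nmk qjj cgiib mstqu cfy winv mdt
Final line 5: nmk

Answer: nmk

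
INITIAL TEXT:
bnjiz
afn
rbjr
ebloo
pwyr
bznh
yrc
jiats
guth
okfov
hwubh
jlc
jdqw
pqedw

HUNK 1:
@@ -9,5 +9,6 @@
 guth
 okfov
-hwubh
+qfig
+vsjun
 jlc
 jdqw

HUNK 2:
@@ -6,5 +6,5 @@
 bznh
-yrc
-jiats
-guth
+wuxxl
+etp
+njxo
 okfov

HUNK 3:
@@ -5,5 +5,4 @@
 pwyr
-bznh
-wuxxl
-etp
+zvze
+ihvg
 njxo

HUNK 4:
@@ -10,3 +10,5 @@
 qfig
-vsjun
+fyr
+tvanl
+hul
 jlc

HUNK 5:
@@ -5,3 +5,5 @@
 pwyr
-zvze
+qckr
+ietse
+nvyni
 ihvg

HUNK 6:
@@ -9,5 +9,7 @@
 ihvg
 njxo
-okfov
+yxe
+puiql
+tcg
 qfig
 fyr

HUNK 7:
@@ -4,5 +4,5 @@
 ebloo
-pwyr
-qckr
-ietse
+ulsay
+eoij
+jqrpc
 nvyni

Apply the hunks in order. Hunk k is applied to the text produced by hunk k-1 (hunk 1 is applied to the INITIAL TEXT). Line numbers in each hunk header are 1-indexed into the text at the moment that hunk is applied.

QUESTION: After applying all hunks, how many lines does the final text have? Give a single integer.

Hunk 1: at line 9 remove [hwubh] add [qfig,vsjun] -> 15 lines: bnjiz afn rbjr ebloo pwyr bznh yrc jiats guth okfov qfig vsjun jlc jdqw pqedw
Hunk 2: at line 6 remove [yrc,jiats,guth] add [wuxxl,etp,njxo] -> 15 lines: bnjiz afn rbjr ebloo pwyr bznh wuxxl etp njxo okfov qfig vsjun jlc jdqw pqedw
Hunk 3: at line 5 remove [bznh,wuxxl,etp] add [zvze,ihvg] -> 14 lines: bnjiz afn rbjr ebloo pwyr zvze ihvg njxo okfov qfig vsjun jlc jdqw pqedw
Hunk 4: at line 10 remove [vsjun] add [fyr,tvanl,hul] -> 16 lines: bnjiz afn rbjr ebloo pwyr zvze ihvg njxo okfov qfig fyr tvanl hul jlc jdqw pqedw
Hunk 5: at line 5 remove [zvze] add [qckr,ietse,nvyni] -> 18 lines: bnjiz afn rbjr ebloo pwyr qckr ietse nvyni ihvg njxo okfov qfig fyr tvanl hul jlc jdqw pqedw
Hunk 6: at line 9 remove [okfov] add [yxe,puiql,tcg] -> 20 lines: bnjiz afn rbjr ebloo pwyr qckr ietse nvyni ihvg njxo yxe puiql tcg qfig fyr tvanl hul jlc jdqw pqedw
Hunk 7: at line 4 remove [pwyr,qckr,ietse] add [ulsay,eoij,jqrpc] -> 20 lines: bnjiz afn rbjr ebloo ulsay eoij jqrpc nvyni ihvg njxo yxe puiql tcg qfig fyr tvanl hul jlc jdqw pqedw
Final line count: 20

Answer: 20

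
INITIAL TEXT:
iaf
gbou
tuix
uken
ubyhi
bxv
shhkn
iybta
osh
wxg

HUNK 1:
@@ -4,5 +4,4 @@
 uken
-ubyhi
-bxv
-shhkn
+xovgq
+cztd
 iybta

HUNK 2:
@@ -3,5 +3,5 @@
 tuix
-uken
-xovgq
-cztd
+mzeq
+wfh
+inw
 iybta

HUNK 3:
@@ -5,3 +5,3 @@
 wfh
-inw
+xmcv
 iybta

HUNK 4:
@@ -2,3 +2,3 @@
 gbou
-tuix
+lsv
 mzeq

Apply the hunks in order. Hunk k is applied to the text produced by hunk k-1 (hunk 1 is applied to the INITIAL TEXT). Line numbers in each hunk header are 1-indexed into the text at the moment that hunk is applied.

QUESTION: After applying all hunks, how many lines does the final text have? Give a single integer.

Answer: 9

Derivation:
Hunk 1: at line 4 remove [ubyhi,bxv,shhkn] add [xovgq,cztd] -> 9 lines: iaf gbou tuix uken xovgq cztd iybta osh wxg
Hunk 2: at line 3 remove [uken,xovgq,cztd] add [mzeq,wfh,inw] -> 9 lines: iaf gbou tuix mzeq wfh inw iybta osh wxg
Hunk 3: at line 5 remove [inw] add [xmcv] -> 9 lines: iaf gbou tuix mzeq wfh xmcv iybta osh wxg
Hunk 4: at line 2 remove [tuix] add [lsv] -> 9 lines: iaf gbou lsv mzeq wfh xmcv iybta osh wxg
Final line count: 9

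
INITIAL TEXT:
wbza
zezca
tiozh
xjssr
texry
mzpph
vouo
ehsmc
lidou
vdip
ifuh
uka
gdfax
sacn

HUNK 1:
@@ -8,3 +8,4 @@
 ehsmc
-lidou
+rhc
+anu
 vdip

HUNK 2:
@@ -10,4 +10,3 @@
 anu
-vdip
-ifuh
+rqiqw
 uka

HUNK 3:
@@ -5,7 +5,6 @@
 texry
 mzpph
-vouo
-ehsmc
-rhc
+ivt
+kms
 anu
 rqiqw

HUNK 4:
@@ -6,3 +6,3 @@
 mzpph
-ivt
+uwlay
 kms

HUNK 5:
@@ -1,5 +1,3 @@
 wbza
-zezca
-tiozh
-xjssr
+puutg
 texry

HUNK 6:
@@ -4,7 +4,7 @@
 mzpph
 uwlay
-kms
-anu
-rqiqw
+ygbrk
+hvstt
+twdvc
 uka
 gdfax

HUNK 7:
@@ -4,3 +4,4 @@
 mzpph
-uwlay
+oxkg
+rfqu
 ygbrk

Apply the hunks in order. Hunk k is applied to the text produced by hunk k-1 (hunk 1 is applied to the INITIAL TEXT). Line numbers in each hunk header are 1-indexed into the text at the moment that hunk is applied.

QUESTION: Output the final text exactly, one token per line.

Answer: wbza
puutg
texry
mzpph
oxkg
rfqu
ygbrk
hvstt
twdvc
uka
gdfax
sacn

Derivation:
Hunk 1: at line 8 remove [lidou] add [rhc,anu] -> 15 lines: wbza zezca tiozh xjssr texry mzpph vouo ehsmc rhc anu vdip ifuh uka gdfax sacn
Hunk 2: at line 10 remove [vdip,ifuh] add [rqiqw] -> 14 lines: wbza zezca tiozh xjssr texry mzpph vouo ehsmc rhc anu rqiqw uka gdfax sacn
Hunk 3: at line 5 remove [vouo,ehsmc,rhc] add [ivt,kms] -> 13 lines: wbza zezca tiozh xjssr texry mzpph ivt kms anu rqiqw uka gdfax sacn
Hunk 4: at line 6 remove [ivt] add [uwlay] -> 13 lines: wbza zezca tiozh xjssr texry mzpph uwlay kms anu rqiqw uka gdfax sacn
Hunk 5: at line 1 remove [zezca,tiozh,xjssr] add [puutg] -> 11 lines: wbza puutg texry mzpph uwlay kms anu rqiqw uka gdfax sacn
Hunk 6: at line 4 remove [kms,anu,rqiqw] add [ygbrk,hvstt,twdvc] -> 11 lines: wbza puutg texry mzpph uwlay ygbrk hvstt twdvc uka gdfax sacn
Hunk 7: at line 4 remove [uwlay] add [oxkg,rfqu] -> 12 lines: wbza puutg texry mzpph oxkg rfqu ygbrk hvstt twdvc uka gdfax sacn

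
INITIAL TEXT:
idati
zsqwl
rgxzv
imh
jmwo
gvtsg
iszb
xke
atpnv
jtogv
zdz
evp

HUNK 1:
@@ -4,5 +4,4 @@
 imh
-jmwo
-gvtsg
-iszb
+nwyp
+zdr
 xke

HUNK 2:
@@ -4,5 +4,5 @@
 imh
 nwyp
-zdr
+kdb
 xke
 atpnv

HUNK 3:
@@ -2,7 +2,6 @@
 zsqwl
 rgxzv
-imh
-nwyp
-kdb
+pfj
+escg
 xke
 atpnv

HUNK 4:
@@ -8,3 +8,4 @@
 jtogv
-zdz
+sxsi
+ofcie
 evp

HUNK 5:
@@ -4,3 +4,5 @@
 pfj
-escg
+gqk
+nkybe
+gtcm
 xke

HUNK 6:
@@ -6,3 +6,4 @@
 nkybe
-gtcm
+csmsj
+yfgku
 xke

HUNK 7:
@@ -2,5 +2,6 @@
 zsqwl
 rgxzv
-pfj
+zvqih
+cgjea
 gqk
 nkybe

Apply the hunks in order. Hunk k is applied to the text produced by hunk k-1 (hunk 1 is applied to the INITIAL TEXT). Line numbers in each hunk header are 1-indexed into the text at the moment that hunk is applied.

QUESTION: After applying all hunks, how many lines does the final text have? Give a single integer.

Answer: 15

Derivation:
Hunk 1: at line 4 remove [jmwo,gvtsg,iszb] add [nwyp,zdr] -> 11 lines: idati zsqwl rgxzv imh nwyp zdr xke atpnv jtogv zdz evp
Hunk 2: at line 4 remove [zdr] add [kdb] -> 11 lines: idati zsqwl rgxzv imh nwyp kdb xke atpnv jtogv zdz evp
Hunk 3: at line 2 remove [imh,nwyp,kdb] add [pfj,escg] -> 10 lines: idati zsqwl rgxzv pfj escg xke atpnv jtogv zdz evp
Hunk 4: at line 8 remove [zdz] add [sxsi,ofcie] -> 11 lines: idati zsqwl rgxzv pfj escg xke atpnv jtogv sxsi ofcie evp
Hunk 5: at line 4 remove [escg] add [gqk,nkybe,gtcm] -> 13 lines: idati zsqwl rgxzv pfj gqk nkybe gtcm xke atpnv jtogv sxsi ofcie evp
Hunk 6: at line 6 remove [gtcm] add [csmsj,yfgku] -> 14 lines: idati zsqwl rgxzv pfj gqk nkybe csmsj yfgku xke atpnv jtogv sxsi ofcie evp
Hunk 7: at line 2 remove [pfj] add [zvqih,cgjea] -> 15 lines: idati zsqwl rgxzv zvqih cgjea gqk nkybe csmsj yfgku xke atpnv jtogv sxsi ofcie evp
Final line count: 15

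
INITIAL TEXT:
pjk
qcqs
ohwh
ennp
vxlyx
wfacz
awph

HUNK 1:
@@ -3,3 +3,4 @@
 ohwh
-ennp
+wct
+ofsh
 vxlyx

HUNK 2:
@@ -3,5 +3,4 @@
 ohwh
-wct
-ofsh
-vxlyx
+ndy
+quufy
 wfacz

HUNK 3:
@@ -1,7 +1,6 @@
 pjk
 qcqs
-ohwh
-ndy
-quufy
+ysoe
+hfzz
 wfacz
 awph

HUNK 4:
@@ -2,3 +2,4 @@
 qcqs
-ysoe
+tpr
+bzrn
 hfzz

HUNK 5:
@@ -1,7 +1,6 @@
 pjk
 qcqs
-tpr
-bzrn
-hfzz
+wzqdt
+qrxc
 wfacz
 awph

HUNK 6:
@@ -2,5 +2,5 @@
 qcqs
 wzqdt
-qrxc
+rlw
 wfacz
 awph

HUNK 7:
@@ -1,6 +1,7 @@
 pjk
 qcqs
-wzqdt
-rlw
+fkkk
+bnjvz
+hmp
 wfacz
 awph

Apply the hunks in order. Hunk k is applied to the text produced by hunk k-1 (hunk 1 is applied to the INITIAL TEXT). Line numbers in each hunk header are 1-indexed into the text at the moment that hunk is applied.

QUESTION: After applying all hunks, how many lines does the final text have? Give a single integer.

Hunk 1: at line 3 remove [ennp] add [wct,ofsh] -> 8 lines: pjk qcqs ohwh wct ofsh vxlyx wfacz awph
Hunk 2: at line 3 remove [wct,ofsh,vxlyx] add [ndy,quufy] -> 7 lines: pjk qcqs ohwh ndy quufy wfacz awph
Hunk 3: at line 1 remove [ohwh,ndy,quufy] add [ysoe,hfzz] -> 6 lines: pjk qcqs ysoe hfzz wfacz awph
Hunk 4: at line 2 remove [ysoe] add [tpr,bzrn] -> 7 lines: pjk qcqs tpr bzrn hfzz wfacz awph
Hunk 5: at line 1 remove [tpr,bzrn,hfzz] add [wzqdt,qrxc] -> 6 lines: pjk qcqs wzqdt qrxc wfacz awph
Hunk 6: at line 2 remove [qrxc] add [rlw] -> 6 lines: pjk qcqs wzqdt rlw wfacz awph
Hunk 7: at line 1 remove [wzqdt,rlw] add [fkkk,bnjvz,hmp] -> 7 lines: pjk qcqs fkkk bnjvz hmp wfacz awph
Final line count: 7

Answer: 7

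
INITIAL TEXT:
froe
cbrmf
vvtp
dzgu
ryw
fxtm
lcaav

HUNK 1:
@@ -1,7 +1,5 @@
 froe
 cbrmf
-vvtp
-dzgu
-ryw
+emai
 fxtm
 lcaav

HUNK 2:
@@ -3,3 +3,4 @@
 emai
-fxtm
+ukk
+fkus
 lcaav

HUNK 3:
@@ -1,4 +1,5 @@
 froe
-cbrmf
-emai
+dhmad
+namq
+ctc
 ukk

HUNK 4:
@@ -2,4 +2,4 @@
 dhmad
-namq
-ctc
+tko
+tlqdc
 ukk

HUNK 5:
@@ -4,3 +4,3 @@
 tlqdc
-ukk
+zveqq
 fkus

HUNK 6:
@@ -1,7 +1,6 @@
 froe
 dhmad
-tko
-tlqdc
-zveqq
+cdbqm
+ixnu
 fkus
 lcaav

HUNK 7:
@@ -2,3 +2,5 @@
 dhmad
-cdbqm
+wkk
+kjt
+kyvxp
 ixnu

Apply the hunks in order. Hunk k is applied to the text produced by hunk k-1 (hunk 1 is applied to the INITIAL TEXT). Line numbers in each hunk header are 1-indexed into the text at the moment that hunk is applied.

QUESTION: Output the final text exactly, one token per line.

Hunk 1: at line 1 remove [vvtp,dzgu,ryw] add [emai] -> 5 lines: froe cbrmf emai fxtm lcaav
Hunk 2: at line 3 remove [fxtm] add [ukk,fkus] -> 6 lines: froe cbrmf emai ukk fkus lcaav
Hunk 3: at line 1 remove [cbrmf,emai] add [dhmad,namq,ctc] -> 7 lines: froe dhmad namq ctc ukk fkus lcaav
Hunk 4: at line 2 remove [namq,ctc] add [tko,tlqdc] -> 7 lines: froe dhmad tko tlqdc ukk fkus lcaav
Hunk 5: at line 4 remove [ukk] add [zveqq] -> 7 lines: froe dhmad tko tlqdc zveqq fkus lcaav
Hunk 6: at line 1 remove [tko,tlqdc,zveqq] add [cdbqm,ixnu] -> 6 lines: froe dhmad cdbqm ixnu fkus lcaav
Hunk 7: at line 2 remove [cdbqm] add [wkk,kjt,kyvxp] -> 8 lines: froe dhmad wkk kjt kyvxp ixnu fkus lcaav

Answer: froe
dhmad
wkk
kjt
kyvxp
ixnu
fkus
lcaav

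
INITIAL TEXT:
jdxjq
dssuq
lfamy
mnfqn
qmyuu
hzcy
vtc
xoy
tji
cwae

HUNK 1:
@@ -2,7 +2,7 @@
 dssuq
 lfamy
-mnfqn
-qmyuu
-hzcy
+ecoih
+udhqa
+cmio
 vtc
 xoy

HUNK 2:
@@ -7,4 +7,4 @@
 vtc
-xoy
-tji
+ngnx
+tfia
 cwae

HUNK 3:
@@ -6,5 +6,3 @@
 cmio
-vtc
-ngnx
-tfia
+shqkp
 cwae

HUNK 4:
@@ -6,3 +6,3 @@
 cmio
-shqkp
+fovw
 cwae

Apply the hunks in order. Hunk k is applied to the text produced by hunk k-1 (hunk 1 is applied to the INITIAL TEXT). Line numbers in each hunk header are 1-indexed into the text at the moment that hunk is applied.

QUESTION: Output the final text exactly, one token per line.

Answer: jdxjq
dssuq
lfamy
ecoih
udhqa
cmio
fovw
cwae

Derivation:
Hunk 1: at line 2 remove [mnfqn,qmyuu,hzcy] add [ecoih,udhqa,cmio] -> 10 lines: jdxjq dssuq lfamy ecoih udhqa cmio vtc xoy tji cwae
Hunk 2: at line 7 remove [xoy,tji] add [ngnx,tfia] -> 10 lines: jdxjq dssuq lfamy ecoih udhqa cmio vtc ngnx tfia cwae
Hunk 3: at line 6 remove [vtc,ngnx,tfia] add [shqkp] -> 8 lines: jdxjq dssuq lfamy ecoih udhqa cmio shqkp cwae
Hunk 4: at line 6 remove [shqkp] add [fovw] -> 8 lines: jdxjq dssuq lfamy ecoih udhqa cmio fovw cwae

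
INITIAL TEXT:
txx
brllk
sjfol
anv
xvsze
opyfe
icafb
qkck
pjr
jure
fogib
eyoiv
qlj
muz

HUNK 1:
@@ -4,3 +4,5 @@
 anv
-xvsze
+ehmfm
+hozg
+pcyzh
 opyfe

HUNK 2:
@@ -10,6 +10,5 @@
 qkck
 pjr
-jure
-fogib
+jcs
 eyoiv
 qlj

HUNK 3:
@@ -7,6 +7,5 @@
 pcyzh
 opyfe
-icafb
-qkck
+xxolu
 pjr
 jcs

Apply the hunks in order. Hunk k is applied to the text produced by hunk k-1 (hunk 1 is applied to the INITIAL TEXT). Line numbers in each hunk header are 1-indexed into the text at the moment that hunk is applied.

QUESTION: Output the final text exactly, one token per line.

Hunk 1: at line 4 remove [xvsze] add [ehmfm,hozg,pcyzh] -> 16 lines: txx brllk sjfol anv ehmfm hozg pcyzh opyfe icafb qkck pjr jure fogib eyoiv qlj muz
Hunk 2: at line 10 remove [jure,fogib] add [jcs] -> 15 lines: txx brllk sjfol anv ehmfm hozg pcyzh opyfe icafb qkck pjr jcs eyoiv qlj muz
Hunk 3: at line 7 remove [icafb,qkck] add [xxolu] -> 14 lines: txx brllk sjfol anv ehmfm hozg pcyzh opyfe xxolu pjr jcs eyoiv qlj muz

Answer: txx
brllk
sjfol
anv
ehmfm
hozg
pcyzh
opyfe
xxolu
pjr
jcs
eyoiv
qlj
muz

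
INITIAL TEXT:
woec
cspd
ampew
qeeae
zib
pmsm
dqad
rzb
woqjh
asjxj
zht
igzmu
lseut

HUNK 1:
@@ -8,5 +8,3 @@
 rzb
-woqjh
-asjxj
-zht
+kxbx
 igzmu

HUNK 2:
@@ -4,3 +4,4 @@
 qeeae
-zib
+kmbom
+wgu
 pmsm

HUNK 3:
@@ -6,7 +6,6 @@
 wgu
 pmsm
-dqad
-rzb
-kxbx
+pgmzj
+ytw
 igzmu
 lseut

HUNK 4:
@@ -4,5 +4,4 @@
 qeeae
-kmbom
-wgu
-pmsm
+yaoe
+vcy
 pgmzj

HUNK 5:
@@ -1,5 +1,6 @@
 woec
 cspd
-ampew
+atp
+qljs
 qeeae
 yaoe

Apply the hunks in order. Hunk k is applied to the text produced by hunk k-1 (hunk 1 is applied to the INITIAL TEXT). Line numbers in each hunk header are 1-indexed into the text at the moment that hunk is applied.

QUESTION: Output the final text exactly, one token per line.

Hunk 1: at line 8 remove [woqjh,asjxj,zht] add [kxbx] -> 11 lines: woec cspd ampew qeeae zib pmsm dqad rzb kxbx igzmu lseut
Hunk 2: at line 4 remove [zib] add [kmbom,wgu] -> 12 lines: woec cspd ampew qeeae kmbom wgu pmsm dqad rzb kxbx igzmu lseut
Hunk 3: at line 6 remove [dqad,rzb,kxbx] add [pgmzj,ytw] -> 11 lines: woec cspd ampew qeeae kmbom wgu pmsm pgmzj ytw igzmu lseut
Hunk 4: at line 4 remove [kmbom,wgu,pmsm] add [yaoe,vcy] -> 10 lines: woec cspd ampew qeeae yaoe vcy pgmzj ytw igzmu lseut
Hunk 5: at line 1 remove [ampew] add [atp,qljs] -> 11 lines: woec cspd atp qljs qeeae yaoe vcy pgmzj ytw igzmu lseut

Answer: woec
cspd
atp
qljs
qeeae
yaoe
vcy
pgmzj
ytw
igzmu
lseut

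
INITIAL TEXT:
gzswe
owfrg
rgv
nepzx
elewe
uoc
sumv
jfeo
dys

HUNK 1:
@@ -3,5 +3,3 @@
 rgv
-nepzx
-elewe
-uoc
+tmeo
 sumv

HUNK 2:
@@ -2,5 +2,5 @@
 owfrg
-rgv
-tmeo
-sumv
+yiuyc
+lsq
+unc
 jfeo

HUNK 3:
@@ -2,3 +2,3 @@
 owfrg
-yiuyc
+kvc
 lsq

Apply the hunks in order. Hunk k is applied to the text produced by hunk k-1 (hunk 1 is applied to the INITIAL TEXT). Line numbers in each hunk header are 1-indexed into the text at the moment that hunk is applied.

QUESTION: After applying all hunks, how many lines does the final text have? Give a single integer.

Hunk 1: at line 3 remove [nepzx,elewe,uoc] add [tmeo] -> 7 lines: gzswe owfrg rgv tmeo sumv jfeo dys
Hunk 2: at line 2 remove [rgv,tmeo,sumv] add [yiuyc,lsq,unc] -> 7 lines: gzswe owfrg yiuyc lsq unc jfeo dys
Hunk 3: at line 2 remove [yiuyc] add [kvc] -> 7 lines: gzswe owfrg kvc lsq unc jfeo dys
Final line count: 7

Answer: 7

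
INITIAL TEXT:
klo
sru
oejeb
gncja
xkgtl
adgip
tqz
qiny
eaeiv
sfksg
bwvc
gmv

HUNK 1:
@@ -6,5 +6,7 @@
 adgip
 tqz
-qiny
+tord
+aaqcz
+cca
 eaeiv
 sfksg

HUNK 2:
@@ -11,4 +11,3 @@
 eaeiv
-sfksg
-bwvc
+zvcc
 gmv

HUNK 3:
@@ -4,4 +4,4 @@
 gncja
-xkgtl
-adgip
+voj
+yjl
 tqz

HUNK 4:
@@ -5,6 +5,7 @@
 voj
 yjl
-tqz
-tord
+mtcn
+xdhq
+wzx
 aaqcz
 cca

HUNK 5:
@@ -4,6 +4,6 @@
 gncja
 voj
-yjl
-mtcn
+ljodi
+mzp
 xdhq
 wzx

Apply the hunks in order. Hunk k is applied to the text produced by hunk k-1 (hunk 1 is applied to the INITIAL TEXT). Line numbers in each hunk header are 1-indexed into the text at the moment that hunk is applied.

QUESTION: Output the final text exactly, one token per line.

Answer: klo
sru
oejeb
gncja
voj
ljodi
mzp
xdhq
wzx
aaqcz
cca
eaeiv
zvcc
gmv

Derivation:
Hunk 1: at line 6 remove [qiny] add [tord,aaqcz,cca] -> 14 lines: klo sru oejeb gncja xkgtl adgip tqz tord aaqcz cca eaeiv sfksg bwvc gmv
Hunk 2: at line 11 remove [sfksg,bwvc] add [zvcc] -> 13 lines: klo sru oejeb gncja xkgtl adgip tqz tord aaqcz cca eaeiv zvcc gmv
Hunk 3: at line 4 remove [xkgtl,adgip] add [voj,yjl] -> 13 lines: klo sru oejeb gncja voj yjl tqz tord aaqcz cca eaeiv zvcc gmv
Hunk 4: at line 5 remove [tqz,tord] add [mtcn,xdhq,wzx] -> 14 lines: klo sru oejeb gncja voj yjl mtcn xdhq wzx aaqcz cca eaeiv zvcc gmv
Hunk 5: at line 4 remove [yjl,mtcn] add [ljodi,mzp] -> 14 lines: klo sru oejeb gncja voj ljodi mzp xdhq wzx aaqcz cca eaeiv zvcc gmv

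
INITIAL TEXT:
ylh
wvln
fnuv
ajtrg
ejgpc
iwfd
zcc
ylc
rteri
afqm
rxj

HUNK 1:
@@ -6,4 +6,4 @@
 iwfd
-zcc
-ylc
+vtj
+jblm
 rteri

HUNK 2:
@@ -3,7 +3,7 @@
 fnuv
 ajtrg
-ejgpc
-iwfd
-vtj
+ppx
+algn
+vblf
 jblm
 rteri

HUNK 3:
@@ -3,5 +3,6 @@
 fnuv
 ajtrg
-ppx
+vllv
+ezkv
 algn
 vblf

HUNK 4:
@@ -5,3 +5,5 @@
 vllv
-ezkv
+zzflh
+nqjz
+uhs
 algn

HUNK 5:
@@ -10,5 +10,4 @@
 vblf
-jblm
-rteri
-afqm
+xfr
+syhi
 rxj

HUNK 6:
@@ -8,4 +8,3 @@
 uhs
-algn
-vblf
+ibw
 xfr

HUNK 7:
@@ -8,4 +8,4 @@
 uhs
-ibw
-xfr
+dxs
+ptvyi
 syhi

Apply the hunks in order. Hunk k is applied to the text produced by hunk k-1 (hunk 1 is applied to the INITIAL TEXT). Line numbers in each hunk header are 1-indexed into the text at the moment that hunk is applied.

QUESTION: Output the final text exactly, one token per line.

Hunk 1: at line 6 remove [zcc,ylc] add [vtj,jblm] -> 11 lines: ylh wvln fnuv ajtrg ejgpc iwfd vtj jblm rteri afqm rxj
Hunk 2: at line 3 remove [ejgpc,iwfd,vtj] add [ppx,algn,vblf] -> 11 lines: ylh wvln fnuv ajtrg ppx algn vblf jblm rteri afqm rxj
Hunk 3: at line 3 remove [ppx] add [vllv,ezkv] -> 12 lines: ylh wvln fnuv ajtrg vllv ezkv algn vblf jblm rteri afqm rxj
Hunk 4: at line 5 remove [ezkv] add [zzflh,nqjz,uhs] -> 14 lines: ylh wvln fnuv ajtrg vllv zzflh nqjz uhs algn vblf jblm rteri afqm rxj
Hunk 5: at line 10 remove [jblm,rteri,afqm] add [xfr,syhi] -> 13 lines: ylh wvln fnuv ajtrg vllv zzflh nqjz uhs algn vblf xfr syhi rxj
Hunk 6: at line 8 remove [algn,vblf] add [ibw] -> 12 lines: ylh wvln fnuv ajtrg vllv zzflh nqjz uhs ibw xfr syhi rxj
Hunk 7: at line 8 remove [ibw,xfr] add [dxs,ptvyi] -> 12 lines: ylh wvln fnuv ajtrg vllv zzflh nqjz uhs dxs ptvyi syhi rxj

Answer: ylh
wvln
fnuv
ajtrg
vllv
zzflh
nqjz
uhs
dxs
ptvyi
syhi
rxj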